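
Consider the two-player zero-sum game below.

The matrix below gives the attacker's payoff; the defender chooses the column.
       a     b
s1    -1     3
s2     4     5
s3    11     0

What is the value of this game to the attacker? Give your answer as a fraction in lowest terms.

55/12

Row s1 is strictly dominated by row s2, so the attacker never plays it.
The remaining 2×2 game on (s2, s3) × (a, b) has no saddle point. Let the attacker play s2 with probability p; indifference gives 4p + 11(1−p) = 5p, so p = 11/12.
Similarly the defender's optimal q on a is 5/12, and the value is 4·(5/12) + (5)·(7/12) = 55/12.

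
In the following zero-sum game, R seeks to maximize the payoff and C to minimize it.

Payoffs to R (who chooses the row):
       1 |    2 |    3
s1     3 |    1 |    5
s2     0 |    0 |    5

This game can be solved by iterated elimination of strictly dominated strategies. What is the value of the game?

1

Column 3 is strictly dominated by 1 for C (3<5, 0<5); eliminate 3.
Row s2 is strictly dominated by row s1 (3>0, 1>0); eliminate s2.
Column 1 is strictly dominated by 2 for C (1<3); eliminate 1.
Only (s1, 2) remains, with payoff 1.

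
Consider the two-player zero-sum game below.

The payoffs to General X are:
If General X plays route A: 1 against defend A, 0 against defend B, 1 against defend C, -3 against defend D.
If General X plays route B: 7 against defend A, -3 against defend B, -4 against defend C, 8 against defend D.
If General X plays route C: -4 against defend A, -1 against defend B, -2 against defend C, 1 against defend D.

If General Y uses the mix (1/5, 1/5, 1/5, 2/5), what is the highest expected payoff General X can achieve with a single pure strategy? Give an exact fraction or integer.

16/5

route A: (1)·(1/5) + (0)·(1/5) + (1)·(1/5) + (-3)·(2/5) = -4/5.
route B: (7)·(1/5) + (-3)·(1/5) + (-4)·(1/5) + (8)·(2/5) = 16/5.
route C: (-4)·(1/5) + (-1)·(1/5) + (-2)·(1/5) + (1)·(2/5) = -1.
The best pure response is route B with expected payoff 16/5.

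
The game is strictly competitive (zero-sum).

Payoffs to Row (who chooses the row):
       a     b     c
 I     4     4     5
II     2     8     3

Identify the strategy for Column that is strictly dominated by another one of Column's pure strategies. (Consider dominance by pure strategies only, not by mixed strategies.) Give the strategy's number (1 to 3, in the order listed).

3

Column prefers columns that give Row less. Compare c with a: 4 < 5, 2 < 3.
So a strictly dominates c for Column; c is strictly dominated.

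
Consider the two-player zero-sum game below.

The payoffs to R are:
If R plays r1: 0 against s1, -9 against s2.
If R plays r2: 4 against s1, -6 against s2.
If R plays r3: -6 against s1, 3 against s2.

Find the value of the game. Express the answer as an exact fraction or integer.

Row r1 is strictly dominated by row r2, so R never plays it.
The remaining 2×2 game on (r2, r3) × (s1, s2) has no saddle point. Let R play r2 with probability p; indifference gives 4p − 6(1−p) = −6p + 3(1−p), so p = 9/19.
Similarly C's optimal q on s1 is 9/19, and the value is 4·(9/19) + (-6)·(10/19) = -24/19.

-24/19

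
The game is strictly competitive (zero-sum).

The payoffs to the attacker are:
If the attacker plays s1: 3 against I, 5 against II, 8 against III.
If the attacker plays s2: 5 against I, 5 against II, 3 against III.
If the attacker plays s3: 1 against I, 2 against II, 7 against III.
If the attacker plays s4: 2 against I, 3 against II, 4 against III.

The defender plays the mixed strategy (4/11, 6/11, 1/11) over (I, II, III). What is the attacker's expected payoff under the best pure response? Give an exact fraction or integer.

53/11

s1: (3)·(4/11) + (5)·(6/11) + (8)·(1/11) = 50/11.
s2: (5)·(4/11) + (5)·(6/11) + (3)·(1/11) = 53/11.
s3: (1)·(4/11) + (2)·(6/11) + (7)·(1/11) = 23/11.
s4: (2)·(4/11) + (3)·(6/11) + (4)·(1/11) = 30/11.
The best pure response is s2 with expected payoff 53/11.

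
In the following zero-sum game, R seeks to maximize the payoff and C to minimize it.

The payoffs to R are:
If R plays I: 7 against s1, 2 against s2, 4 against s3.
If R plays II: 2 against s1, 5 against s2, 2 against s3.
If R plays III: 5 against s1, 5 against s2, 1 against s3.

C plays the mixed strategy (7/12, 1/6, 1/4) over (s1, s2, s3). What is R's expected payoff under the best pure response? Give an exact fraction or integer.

I: (7)·(7/12) + (2)·(1/6) + (4)·(1/4) = 65/12.
II: (2)·(7/12) + (5)·(1/6) + (2)·(1/4) = 5/2.
III: (5)·(7/12) + (5)·(1/6) + (1)·(1/4) = 4.
The best pure response is I with expected payoff 65/12.

65/12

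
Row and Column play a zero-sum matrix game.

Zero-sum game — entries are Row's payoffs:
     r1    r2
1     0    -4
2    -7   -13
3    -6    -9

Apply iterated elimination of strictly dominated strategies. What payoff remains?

-4

Column r1 is strictly dominated by r2 for Column (-4<0, -13<-7, -9<-6); eliminate r1.
Row 3 is strictly dominated by row 1 (-4>-9); eliminate 3.
Row 2 is strictly dominated by row 1 (-4>-13); eliminate 2.
Only (1, r2) remains, with payoff -4.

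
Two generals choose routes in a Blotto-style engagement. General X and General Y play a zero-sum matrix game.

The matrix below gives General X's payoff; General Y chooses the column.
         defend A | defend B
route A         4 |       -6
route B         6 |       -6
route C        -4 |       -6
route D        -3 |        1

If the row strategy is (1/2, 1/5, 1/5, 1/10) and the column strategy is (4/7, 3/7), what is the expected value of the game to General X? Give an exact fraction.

Against (4/7, 3/7), each row's expected payoff is route A: -2/7; route B: 6/7; route C: -34/7; route D: -9/7.
Taking the (1/2, 1/5, 1/5, 1/10)-weighted average: (1/2)·(-2/7) + (1/5)·(6/7) + (1/5)·(-34/7) + (1/10)·(-9/7) = -15/14.

-15/14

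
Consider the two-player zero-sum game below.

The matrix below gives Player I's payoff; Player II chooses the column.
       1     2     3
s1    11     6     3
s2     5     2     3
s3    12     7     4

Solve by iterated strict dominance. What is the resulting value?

Row s2 is strictly dominated by row s3 (12>5, 7>2, 4>3); eliminate s2.
Column 2 is strictly dominated by 3 for Player II (3<6, 4<7); eliminate 2.
Row s1 is strictly dominated by row s3 (12>11, 4>3); eliminate s1.
Column 1 is strictly dominated by 3 for Player II (4<12); eliminate 1.
Only (s3, 3) remains, with payoff 4.

4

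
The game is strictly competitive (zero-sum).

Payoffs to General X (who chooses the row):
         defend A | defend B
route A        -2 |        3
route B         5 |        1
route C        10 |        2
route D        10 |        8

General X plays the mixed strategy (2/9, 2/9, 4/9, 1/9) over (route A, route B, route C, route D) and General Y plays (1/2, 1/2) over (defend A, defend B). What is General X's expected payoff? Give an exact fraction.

Against (1/2, 1/2), each row's expected payoff is route A: 1/2; route B: 3; route C: 6; route D: 9.
Taking the (2/9, 2/9, 4/9, 1/9)-weighted average: (2/9)·(1/2) + (2/9)·(3) + (4/9)·(6) + (1/9)·(9) = 40/9.

40/9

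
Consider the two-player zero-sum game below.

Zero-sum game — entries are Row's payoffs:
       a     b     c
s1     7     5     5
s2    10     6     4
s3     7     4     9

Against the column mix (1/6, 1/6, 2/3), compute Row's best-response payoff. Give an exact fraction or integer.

47/6

s1: (7)·(1/6) + (5)·(1/6) + (5)·(2/3) = 16/3.
s2: (10)·(1/6) + (6)·(1/6) + (4)·(2/3) = 16/3.
s3: (7)·(1/6) + (4)·(1/6) + (9)·(2/3) = 47/6.
The best pure response is s3 with expected payoff 47/6.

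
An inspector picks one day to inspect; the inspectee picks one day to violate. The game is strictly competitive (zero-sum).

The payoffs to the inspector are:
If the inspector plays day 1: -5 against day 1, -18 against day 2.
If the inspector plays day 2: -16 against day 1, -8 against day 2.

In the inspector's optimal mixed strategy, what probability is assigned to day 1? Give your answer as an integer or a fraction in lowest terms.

Row minima are -18 and -16, so the inspector's maximin is -16; column maxima are -5 and -8, so the inspectee's minimax is -8. These differ, so the equilibrium is in mixed strategies.
Let the inspector play day 1 with probability p. The inspectee is indifferent when −5p − 16(1−p) = −18p − 8(1−p), giving p = 8/21.

8/21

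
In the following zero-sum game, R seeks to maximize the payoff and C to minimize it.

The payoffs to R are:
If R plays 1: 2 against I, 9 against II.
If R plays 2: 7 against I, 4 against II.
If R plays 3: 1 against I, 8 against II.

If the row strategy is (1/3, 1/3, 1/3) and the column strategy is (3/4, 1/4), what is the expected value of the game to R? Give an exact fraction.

Against (3/4, 1/4), each row's expected payoff is 1: 15/4; 2: 25/4; 3: 11/4.
Taking the (1/3, 1/3, 1/3)-weighted average: (1/3)·(15/4) + (1/3)·(25/4) + (1/3)·(11/4) = 17/4.

17/4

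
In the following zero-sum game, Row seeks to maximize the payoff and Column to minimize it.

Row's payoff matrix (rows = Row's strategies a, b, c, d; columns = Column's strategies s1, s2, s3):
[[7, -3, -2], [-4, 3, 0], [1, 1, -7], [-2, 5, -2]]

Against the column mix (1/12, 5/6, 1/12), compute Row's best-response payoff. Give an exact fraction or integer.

a: (7)·(1/12) + (-3)·(5/6) + (-2)·(1/12) = -25/12.
b: (-4)·(1/12) + (3)·(5/6) + (0)·(1/12) = 13/6.
c: (1)·(1/12) + (1)·(5/6) + (-7)·(1/12) = 1/3.
d: (-2)·(1/12) + (5)·(5/6) + (-2)·(1/12) = 23/6.
The best pure response is d with expected payoff 23/6.

23/6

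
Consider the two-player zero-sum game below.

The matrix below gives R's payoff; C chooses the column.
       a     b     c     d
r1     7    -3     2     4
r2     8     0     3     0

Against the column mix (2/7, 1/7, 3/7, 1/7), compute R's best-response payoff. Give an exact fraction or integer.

r1: (7)·(2/7) + (-3)·(1/7) + (2)·(3/7) + (4)·(1/7) = 3.
r2: (8)·(2/7) + (0)·(1/7) + (3)·(3/7) + (0)·(1/7) = 25/7.
The best pure response is r2 with expected payoff 25/7.

25/7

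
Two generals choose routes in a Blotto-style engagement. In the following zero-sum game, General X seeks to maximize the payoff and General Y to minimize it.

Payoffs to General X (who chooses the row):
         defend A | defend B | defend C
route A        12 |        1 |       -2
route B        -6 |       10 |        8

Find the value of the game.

3

Column defend B is strictly dominated by defend C for General Y (it gives General X more in every row).
The remaining 2×2 game on (route A, route B) × (defend A, defend C) has no saddle point. Let General X play route A with probability p; indifference gives 12p − 6(1−p) = −2p + 8(1−p), so p = 1/2.
Similarly General Y's optimal q on defend A is 5/14, and the value is 12·(5/14) + (-2)·(9/14) = 3.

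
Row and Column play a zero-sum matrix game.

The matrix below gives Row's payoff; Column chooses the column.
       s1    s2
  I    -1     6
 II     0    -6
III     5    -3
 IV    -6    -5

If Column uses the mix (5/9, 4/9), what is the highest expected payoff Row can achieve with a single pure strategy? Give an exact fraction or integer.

19/9

I: (-1)·(5/9) + (6)·(4/9) = 19/9.
II: (0)·(5/9) + (-6)·(4/9) = -8/3.
III: (5)·(5/9) + (-3)·(4/9) = 13/9.
IV: (-6)·(5/9) + (-5)·(4/9) = -50/9.
The best pure response is I with expected payoff 19/9.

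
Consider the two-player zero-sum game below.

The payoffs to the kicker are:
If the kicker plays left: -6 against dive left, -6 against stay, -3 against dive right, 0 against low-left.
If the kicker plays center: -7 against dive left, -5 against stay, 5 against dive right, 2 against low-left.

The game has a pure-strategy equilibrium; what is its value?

Row minima: -6, -7 → the kicker's maximin is -6.
Column maxima: -6, -5, 5, 2 → the goalkeeper's minimax is -6.
They coincide at (left, dive left), so the value is -6.

-6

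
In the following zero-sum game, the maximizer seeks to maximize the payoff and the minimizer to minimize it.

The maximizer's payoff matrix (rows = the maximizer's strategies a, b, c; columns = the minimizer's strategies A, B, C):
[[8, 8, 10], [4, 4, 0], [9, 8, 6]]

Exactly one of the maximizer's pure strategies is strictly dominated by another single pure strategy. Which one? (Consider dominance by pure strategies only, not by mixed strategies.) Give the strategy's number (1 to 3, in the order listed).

2

Compare b with a: 8 > 4, 8 > 4, 10 > 0.
So a strictly dominates b for the maximizer; b is strictly dominated.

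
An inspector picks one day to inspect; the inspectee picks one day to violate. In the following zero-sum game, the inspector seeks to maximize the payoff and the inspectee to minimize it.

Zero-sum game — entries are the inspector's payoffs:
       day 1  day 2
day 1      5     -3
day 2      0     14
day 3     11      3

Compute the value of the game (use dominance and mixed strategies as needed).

7

Row day 1 is strictly dominated by row day 3, so the inspector never plays it.
The remaining 2×2 game on (day 2, day 3) × (day 1, day 2) has no saddle point. Let the inspector play day 2 with probability p; indifference gives 11(1−p) = 14p + 3(1−p), so p = 4/11.
Similarly the inspectee's optimal q on day 1 is 1/2, and the value is 0·(1/2) + (14)·(1/2) = 7.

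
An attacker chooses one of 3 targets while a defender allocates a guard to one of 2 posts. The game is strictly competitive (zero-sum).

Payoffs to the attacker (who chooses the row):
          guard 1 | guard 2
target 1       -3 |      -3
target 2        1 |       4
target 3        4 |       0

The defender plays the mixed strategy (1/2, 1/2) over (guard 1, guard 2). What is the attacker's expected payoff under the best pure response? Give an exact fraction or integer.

target 1: (-3)·(1/2) + (-3)·(1/2) = -3.
target 2: (1)·(1/2) + (4)·(1/2) = 5/2.
target 3: (4)·(1/2) + (0)·(1/2) = 2.
The best pure response is target 2 with expected payoff 5/2.

5/2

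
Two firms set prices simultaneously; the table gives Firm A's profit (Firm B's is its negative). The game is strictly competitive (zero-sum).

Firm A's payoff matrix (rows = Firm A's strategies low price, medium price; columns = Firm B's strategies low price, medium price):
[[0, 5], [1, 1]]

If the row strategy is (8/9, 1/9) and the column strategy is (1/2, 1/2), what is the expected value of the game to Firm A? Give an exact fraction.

Against (1/2, 1/2), each row's expected payoff is low price: 5/2; medium price: 1.
Taking the (8/9, 1/9)-weighted average: (8/9)·(5/2) + (1/9)·(1) = 7/3.

7/3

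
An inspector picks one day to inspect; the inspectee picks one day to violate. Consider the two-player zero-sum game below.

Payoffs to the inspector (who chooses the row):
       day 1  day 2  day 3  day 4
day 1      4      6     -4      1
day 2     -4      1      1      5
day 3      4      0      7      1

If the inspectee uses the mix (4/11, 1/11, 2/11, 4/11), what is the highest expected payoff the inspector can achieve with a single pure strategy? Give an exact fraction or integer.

34/11

day 1: (4)·(4/11) + (6)·(1/11) + (-4)·(2/11) + (1)·(4/11) = 18/11.
day 2: (-4)·(4/11) + (1)·(1/11) + (1)·(2/11) + (5)·(4/11) = 7/11.
day 3: (4)·(4/11) + (0)·(1/11) + (7)·(2/11) + (1)·(4/11) = 34/11.
The best pure response is day 3 with expected payoff 34/11.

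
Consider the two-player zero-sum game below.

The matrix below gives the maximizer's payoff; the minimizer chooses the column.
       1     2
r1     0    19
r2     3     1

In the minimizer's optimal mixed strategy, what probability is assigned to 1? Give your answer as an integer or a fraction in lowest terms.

Row minima are 0 and 1, so the maximizer's maximin is 1; column maxima are 3 and 19, so the minimizer's minimax is 3. These differ, so the equilibrium is in mixed strategies.
Let the minimizer play 1 with probability q. The maximizer is indifferent when 19(1−q) = 3q + (1−q), giving q = 6/7.

6/7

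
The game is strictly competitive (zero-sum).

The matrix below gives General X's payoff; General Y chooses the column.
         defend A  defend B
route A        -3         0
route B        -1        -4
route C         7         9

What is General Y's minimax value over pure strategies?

The worst case (largest entry) in each column is defend A: 7, defend B: 9.
The best (smallest) of these is 7.

7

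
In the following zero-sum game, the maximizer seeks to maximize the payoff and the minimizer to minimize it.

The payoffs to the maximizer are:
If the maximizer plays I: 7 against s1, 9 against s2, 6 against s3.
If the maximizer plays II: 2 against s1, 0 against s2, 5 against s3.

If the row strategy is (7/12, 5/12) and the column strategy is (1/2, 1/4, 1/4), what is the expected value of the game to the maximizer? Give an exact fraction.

Against (1/2, 1/4, 1/4), each row's expected payoff is I: 29/4; II: 9/4.
Taking the (7/12, 5/12)-weighted average: (7/12)·(29/4) + (5/12)·(9/4) = 31/6.

31/6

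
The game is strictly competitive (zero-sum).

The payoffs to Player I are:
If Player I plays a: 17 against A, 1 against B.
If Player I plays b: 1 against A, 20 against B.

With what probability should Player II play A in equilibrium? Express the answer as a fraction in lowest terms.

19/35

Row minima are 1 and 1, so Player I's maximin is 1; column maxima are 17 and 20, so Player II's minimax is 17. These differ, so the equilibrium is in mixed strategies.
Let Player II play A with probability q. Player I is indifferent when 17q + (1−q) = q + 20(1−q), giving q = 19/35.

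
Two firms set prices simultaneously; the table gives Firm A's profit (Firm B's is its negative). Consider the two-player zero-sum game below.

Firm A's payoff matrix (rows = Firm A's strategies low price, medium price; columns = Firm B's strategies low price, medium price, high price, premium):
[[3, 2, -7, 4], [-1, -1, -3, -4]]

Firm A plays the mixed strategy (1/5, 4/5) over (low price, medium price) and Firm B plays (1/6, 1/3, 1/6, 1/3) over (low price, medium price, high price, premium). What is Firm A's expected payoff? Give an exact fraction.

Against (1/6, 1/3, 1/6, 1/3), each row's expected payoff is low price: 4/3; medium price: -7/3.
Taking the (1/5, 4/5)-weighted average: (1/5)·(4/3) + (4/5)·(-7/3) = -8/5.

-8/5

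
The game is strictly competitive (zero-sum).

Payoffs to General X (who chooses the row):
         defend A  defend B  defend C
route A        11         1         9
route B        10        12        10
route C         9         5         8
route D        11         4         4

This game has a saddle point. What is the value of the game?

10

Row minima: 1, 10, 5, 4 → General X's maximin is 10.
Column maxima: 11, 12, 10 → General Y's minimax is 10.
They coincide at (route B, defend C), so the value is 10.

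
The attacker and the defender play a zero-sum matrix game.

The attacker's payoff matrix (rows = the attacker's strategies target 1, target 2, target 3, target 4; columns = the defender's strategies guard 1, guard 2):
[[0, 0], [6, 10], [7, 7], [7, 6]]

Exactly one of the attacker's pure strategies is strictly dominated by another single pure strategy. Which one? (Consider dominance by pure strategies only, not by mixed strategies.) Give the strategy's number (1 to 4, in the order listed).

Compare target 1 with target 2: 6 > 0, 10 > 0.
So target 2 strictly dominates target 1 for the attacker; target 1 is strictly dominated.

1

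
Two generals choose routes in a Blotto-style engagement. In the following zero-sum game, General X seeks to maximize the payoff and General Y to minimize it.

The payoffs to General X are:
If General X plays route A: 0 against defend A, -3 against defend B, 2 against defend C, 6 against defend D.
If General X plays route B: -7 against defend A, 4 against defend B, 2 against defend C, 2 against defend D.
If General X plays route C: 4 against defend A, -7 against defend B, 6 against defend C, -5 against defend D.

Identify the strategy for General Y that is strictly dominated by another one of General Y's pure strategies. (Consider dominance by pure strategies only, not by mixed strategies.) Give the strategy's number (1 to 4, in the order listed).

3

General Y prefers columns that give General X less. Compare defend C with defend A: 0 < 2, -7 < 2, 4 < 6.
So defend A strictly dominates defend C for General Y; defend C is strictly dominated.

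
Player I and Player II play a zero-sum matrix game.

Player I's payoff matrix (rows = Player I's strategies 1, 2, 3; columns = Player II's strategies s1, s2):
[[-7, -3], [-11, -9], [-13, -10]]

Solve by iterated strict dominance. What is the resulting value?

-7

Row 2 is strictly dominated by row 1 (-7>-11, -3>-9); eliminate 2.
Row 3 is strictly dominated by row 1 (-7>-13, -3>-10); eliminate 3.
Column s2 is strictly dominated by s1 for Player II (-7<-3); eliminate s2.
Only (1, s1) remains, with payoff -7.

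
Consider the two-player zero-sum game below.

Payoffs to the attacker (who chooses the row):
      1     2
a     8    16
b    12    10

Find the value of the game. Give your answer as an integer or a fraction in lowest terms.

Row minima are 8 and 10, so the attacker's maximin is 10; column maxima are 12 and 16, so the defender's minimax is 12. These differ, so the equilibrium is in mixed strategies.
Let the attacker play a with probability p. The defender is indifferent when 8p + 12(1−p) = 16p + 10(1−p), giving p = 1/5.
Let the defender play 1 with probability q. The attacker is indifferent when 8q + 16(1−q) = 12q + 10(1−q), giving q = 3/5.
The value is 8·(3/5) + (16)·(2/5) = 56/5.

56/5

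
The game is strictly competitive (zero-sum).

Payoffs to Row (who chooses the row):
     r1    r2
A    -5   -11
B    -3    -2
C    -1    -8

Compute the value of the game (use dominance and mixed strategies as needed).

-11/4

Row A is strictly dominated by row C, so Row never plays it.
The remaining 2×2 game on (B, C) × (r1, r2) has no saddle point. Let Row play B with probability p; indifference gives −3p − (1−p) = −2p − 8(1−p), so p = 7/8.
Similarly Column's optimal q on r1 is 3/4, and the value is -3·(3/4) + (-2)·(1/4) = -11/4.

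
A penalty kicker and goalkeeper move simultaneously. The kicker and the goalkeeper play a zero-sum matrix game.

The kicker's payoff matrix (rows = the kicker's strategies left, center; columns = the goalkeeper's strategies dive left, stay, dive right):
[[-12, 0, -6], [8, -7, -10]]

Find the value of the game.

-7

Column stay is strictly dominated by dive right for the goalkeeper (it gives the kicker more in every row).
The remaining 2×2 game on (left, center) × (dive left, dive right) has no saddle point. Let the kicker play left with probability p; indifference gives −12p + 8(1−p) = −6p − 10(1−p), so p = 3/4.
Similarly the goalkeeper's optimal q on dive left is 1/6, and the value is -12·(1/6) + (-6)·(5/6) = -7.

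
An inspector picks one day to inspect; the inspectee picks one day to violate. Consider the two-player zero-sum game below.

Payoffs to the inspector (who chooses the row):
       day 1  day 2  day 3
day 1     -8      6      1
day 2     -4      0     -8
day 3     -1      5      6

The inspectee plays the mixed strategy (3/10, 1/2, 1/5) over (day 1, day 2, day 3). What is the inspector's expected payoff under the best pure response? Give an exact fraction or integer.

day 1: (-8)·(3/10) + (6)·(1/2) + (1)·(1/5) = 4/5.
day 2: (-4)·(3/10) + (0)·(1/2) + (-8)·(1/5) = -14/5.
day 3: (-1)·(3/10) + (5)·(1/2) + (6)·(1/5) = 17/5.
The best pure response is day 3 with expected payoff 17/5.

17/5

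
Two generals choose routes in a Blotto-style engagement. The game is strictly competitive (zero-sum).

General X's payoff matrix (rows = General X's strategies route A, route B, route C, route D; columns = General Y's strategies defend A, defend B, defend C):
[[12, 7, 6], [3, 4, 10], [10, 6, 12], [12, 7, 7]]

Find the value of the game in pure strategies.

Row minima: 6, 3, 6, 7 → General X's maximin is 7.
Column maxima: 12, 7, 12 → General Y's minimax is 7.
They coincide at (route D, defend B), so the value is 7.

7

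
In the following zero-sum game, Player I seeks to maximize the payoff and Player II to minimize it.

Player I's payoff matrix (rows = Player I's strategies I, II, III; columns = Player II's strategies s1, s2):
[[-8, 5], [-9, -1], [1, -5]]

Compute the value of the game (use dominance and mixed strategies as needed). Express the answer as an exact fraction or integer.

-35/19

Row II is strictly dominated by row I, so Player I never plays it.
The remaining 2×2 game on (I, III) × (s1, s2) has no saddle point. Let Player I play I with probability p; indifference gives −8p + (1−p) = 5p − 5(1−p), so p = 6/19.
Similarly Player II's optimal q on s1 is 10/19, and the value is -8·(10/19) + (5)·(9/19) = -35/19.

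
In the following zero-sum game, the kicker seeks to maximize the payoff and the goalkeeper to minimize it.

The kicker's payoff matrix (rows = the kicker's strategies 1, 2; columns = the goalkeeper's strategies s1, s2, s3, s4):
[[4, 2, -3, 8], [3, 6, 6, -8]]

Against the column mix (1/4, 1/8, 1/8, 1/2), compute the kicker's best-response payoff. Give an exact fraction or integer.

39/8

1: (4)·(1/4) + (2)·(1/8) + (-3)·(1/8) + (8)·(1/2) = 39/8.
2: (3)·(1/4) + (6)·(1/8) + (6)·(1/8) + (-8)·(1/2) = -7/4.
The best pure response is 1 with expected payoff 39/8.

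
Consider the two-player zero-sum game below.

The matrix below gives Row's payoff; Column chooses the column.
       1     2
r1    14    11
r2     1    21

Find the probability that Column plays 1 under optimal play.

Row minima are 11 and 1, so Row's maximin is 11; column maxima are 14 and 21, so Column's minimax is 14. These differ, so the equilibrium is in mixed strategies.
Let Column play 1 with probability q. Row is indifferent when 14q + 11(1−q) = q + 21(1−q), giving q = 10/23.

10/23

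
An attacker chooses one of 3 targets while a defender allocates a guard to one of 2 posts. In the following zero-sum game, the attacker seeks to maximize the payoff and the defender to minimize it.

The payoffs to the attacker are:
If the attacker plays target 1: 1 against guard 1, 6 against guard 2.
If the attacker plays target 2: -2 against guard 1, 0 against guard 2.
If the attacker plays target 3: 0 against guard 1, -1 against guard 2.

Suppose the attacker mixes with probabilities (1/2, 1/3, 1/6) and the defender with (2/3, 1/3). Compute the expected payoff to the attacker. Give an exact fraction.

5/6

Against (2/3, 1/3), each row's expected payoff is target 1: 8/3; target 2: -4/3; target 3: -1/3.
Taking the (1/2, 1/3, 1/6)-weighted average: (1/2)·(8/3) + (1/3)·(-4/3) + (1/6)·(-1/3) = 5/6.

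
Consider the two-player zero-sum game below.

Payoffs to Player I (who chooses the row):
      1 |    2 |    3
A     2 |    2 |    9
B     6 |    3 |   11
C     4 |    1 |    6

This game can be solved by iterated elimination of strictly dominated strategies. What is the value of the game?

3

Column 3 is strictly dominated by 1 for Player II (2<9, 6<11, 4<6); eliminate 3.
Row A is strictly dominated by row B (6>2, 3>2); eliminate A.
Row C is strictly dominated by row B (6>4, 3>1); eliminate C.
Column 1 is strictly dominated by 2 for Player II (3<6); eliminate 1.
Only (B, 2) remains, with payoff 3.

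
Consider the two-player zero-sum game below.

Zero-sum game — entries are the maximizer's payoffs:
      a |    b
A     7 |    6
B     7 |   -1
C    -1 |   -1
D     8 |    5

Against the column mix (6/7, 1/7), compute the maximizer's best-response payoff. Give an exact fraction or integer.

A: (7)·(6/7) + (6)·(1/7) = 48/7.
B: (7)·(6/7) + (-1)·(1/7) = 41/7.
C: (-1)·(6/7) + (-1)·(1/7) = -1.
D: (8)·(6/7) + (5)·(1/7) = 53/7.
The best pure response is D with expected payoff 53/7.

53/7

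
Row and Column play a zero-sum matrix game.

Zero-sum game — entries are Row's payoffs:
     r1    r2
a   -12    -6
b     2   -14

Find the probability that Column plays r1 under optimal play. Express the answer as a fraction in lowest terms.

Row minima are -12 and -14, so Row's maximin is -12; column maxima are 2 and -6, so Column's minimax is -6. These differ, so the equilibrium is in mixed strategies.
Let Column play r1 with probability q. Row is indifferent when −12q − 6(1−q) = 2q − 14(1−q), giving q = 4/11.

4/11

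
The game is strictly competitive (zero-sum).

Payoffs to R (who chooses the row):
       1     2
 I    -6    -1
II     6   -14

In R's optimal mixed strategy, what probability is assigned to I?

4/5

Row minima are -6 and -14, so R's maximin is -6; column maxima are 6 and -1, so C's minimax is -1. These differ, so the equilibrium is in mixed strategies.
Let R play I with probability p. C is indifferent when −6p + 6(1−p) = −p − 14(1−p), giving p = 4/5.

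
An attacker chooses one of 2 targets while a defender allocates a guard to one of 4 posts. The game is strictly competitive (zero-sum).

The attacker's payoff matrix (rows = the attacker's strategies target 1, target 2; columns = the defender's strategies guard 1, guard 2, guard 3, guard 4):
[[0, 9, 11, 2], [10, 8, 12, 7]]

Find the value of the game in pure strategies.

Row minima: 0, 7 → the attacker's maximin is 7.
Column maxima: 10, 9, 12, 7 → the defender's minimax is 7.
They coincide at (target 2, guard 4), so the value is 7.

7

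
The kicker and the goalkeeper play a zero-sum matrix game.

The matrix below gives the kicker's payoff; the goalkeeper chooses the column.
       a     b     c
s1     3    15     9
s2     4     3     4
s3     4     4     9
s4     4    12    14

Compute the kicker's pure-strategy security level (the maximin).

4

The worst-case payoff for each row is s1: 3, s2: 3, s3: 4, s4: 4.
The best of these is 4.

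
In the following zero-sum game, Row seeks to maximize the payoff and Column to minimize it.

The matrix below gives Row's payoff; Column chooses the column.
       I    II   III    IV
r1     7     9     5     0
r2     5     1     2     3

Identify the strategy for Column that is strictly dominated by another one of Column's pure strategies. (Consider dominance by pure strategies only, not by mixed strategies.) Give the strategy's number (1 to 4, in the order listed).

1

Column prefers columns that give Row less. Compare I with III: 5 < 7, 2 < 5.
So III strictly dominates I for Column; I is strictly dominated.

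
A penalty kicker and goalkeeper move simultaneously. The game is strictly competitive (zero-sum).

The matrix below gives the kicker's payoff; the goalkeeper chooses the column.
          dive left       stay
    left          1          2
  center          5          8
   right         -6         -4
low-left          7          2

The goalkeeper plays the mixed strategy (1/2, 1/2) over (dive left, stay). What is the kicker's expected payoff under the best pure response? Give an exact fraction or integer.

left: (1)·(1/2) + (2)·(1/2) = 3/2.
center: (5)·(1/2) + (8)·(1/2) = 13/2.
right: (-6)·(1/2) + (-4)·(1/2) = -5.
low-left: (7)·(1/2) + (2)·(1/2) = 9/2.
The best pure response is center with expected payoff 13/2.

13/2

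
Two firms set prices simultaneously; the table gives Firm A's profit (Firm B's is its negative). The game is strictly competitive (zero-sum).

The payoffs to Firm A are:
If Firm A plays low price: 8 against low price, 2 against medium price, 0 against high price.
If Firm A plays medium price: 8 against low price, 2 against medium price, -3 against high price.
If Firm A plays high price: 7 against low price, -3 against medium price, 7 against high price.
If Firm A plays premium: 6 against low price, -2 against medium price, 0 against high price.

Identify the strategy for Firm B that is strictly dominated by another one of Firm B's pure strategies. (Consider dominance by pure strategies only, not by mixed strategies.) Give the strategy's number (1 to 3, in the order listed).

1

Firm B prefers columns that give Firm A less. Compare low price with medium price: 2 < 8, 2 < 8, -3 < 7, -2 < 6.
So medium price strictly dominates low price for Firm B; low price is strictly dominated.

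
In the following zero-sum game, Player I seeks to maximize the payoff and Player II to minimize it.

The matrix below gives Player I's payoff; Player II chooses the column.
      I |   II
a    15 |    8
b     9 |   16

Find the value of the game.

Row minima are 8 and 9, so Player I's maximin is 9; column maxima are 15 and 16, so Player II's minimax is 15. These differ, so the equilibrium is in mixed strategies.
Let Player I play a with probability p. Player II is indifferent when 15p + 9(1−p) = 8p + 16(1−p), giving p = 1/2.
Let Player II play I with probability q. Player I is indifferent when 15q + 8(1−q) = 9q + 16(1−q), giving q = 4/7.
The value is 15·(4/7) + (8)·(3/7) = 12.

12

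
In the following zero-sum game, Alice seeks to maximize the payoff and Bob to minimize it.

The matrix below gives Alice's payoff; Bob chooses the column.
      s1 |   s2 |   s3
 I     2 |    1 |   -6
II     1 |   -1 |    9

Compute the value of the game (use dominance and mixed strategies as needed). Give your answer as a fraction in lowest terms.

Column s1 is strictly dominated by s2 for Bob (it gives Alice more in every row).
The remaining 2×2 game on (I, II) × (s2, s3) has no saddle point. Let Alice play I with probability p; indifference gives p − (1−p) = −6p + 9(1−p), so p = 10/17.
Similarly Bob's optimal q on s2 is 15/17, and the value is 1·(15/17) + (-6)·(2/17) = 3/17.

3/17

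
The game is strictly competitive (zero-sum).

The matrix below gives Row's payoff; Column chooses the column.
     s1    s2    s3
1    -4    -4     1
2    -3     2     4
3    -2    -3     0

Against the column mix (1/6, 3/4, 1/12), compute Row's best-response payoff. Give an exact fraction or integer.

4/3

1: (-4)·(1/6) + (-4)·(3/4) + (1)·(1/12) = -43/12.
2: (-3)·(1/6) + (2)·(3/4) + (4)·(1/12) = 4/3.
3: (-2)·(1/6) + (-3)·(3/4) + (0)·(1/12) = -31/12.
The best pure response is 2 with expected payoff 4/3.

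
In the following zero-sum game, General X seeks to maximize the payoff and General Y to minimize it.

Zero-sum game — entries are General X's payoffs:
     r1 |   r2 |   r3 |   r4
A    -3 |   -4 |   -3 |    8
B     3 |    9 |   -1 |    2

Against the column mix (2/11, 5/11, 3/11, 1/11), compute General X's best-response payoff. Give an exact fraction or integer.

A: (-3)·(2/11) + (-4)·(5/11) + (-3)·(3/11) + (8)·(1/11) = -27/11.
B: (3)·(2/11) + (9)·(5/11) + (-1)·(3/11) + (2)·(1/11) = 50/11.
The best pure response is B with expected payoff 50/11.

50/11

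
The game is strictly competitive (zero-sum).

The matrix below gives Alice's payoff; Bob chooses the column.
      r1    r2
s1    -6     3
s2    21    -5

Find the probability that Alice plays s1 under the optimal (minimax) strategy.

26/35

Row minima are -6 and -5, so Alice's maximin is -5; column maxima are 21 and 3, so Bob's minimax is 3. These differ, so the equilibrium is in mixed strategies.
Let Alice play s1 with probability p. Bob is indifferent when −6p + 21(1−p) = 3p − 5(1−p), giving p = 26/35.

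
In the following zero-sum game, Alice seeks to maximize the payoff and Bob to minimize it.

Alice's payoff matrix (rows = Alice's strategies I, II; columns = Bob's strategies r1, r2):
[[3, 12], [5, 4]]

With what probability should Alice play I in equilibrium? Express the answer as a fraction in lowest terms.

Row minima are 3 and 4, so Alice's maximin is 4; column maxima are 5 and 12, so Bob's minimax is 5. These differ, so the equilibrium is in mixed strategies.
Let Alice play I with probability p. Bob is indifferent when 3p + 5(1−p) = 12p + 4(1−p), giving p = 1/10.

1/10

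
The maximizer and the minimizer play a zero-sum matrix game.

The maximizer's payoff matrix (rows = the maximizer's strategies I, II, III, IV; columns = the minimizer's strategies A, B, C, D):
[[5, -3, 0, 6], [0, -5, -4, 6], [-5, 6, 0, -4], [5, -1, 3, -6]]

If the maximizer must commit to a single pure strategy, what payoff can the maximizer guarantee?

The worst-case payoff for each row is I: -3, II: -5, III: -5, IV: -6.
The best of these is -3.

-3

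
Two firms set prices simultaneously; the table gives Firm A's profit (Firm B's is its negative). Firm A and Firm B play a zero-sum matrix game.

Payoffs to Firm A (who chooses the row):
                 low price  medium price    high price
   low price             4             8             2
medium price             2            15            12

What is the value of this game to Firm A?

Column medium price is strictly dominated by high price for Firm B (it gives Firm A more in every row).
The remaining 2×2 game on (low price, medium price) × (low price, high price) has no saddle point. Let Firm A play low price with probability p; indifference gives 4p + 2(1−p) = 2p + 12(1−p), so p = 5/6.
Similarly Firm B's optimal q on low price is 5/6, and the value is 4·(5/6) + (2)·(1/6) = 11/3.

11/3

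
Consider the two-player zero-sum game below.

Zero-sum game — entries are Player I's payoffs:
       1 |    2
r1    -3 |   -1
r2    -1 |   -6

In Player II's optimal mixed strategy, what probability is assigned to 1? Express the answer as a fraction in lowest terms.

5/7

Row minima are -3 and -6, so Player I's maximin is -3; column maxima are -1 and -1, so Player II's minimax is -1. These differ, so the equilibrium is in mixed strategies.
Let Player II play 1 with probability q. Player I is indifferent when −3q − (1−q) = −q − 6(1−q), giving q = 5/7.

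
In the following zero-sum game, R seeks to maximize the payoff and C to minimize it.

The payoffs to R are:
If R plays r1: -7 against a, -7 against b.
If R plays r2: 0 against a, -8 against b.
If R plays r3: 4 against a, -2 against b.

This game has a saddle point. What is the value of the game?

-2

Row minima: -7, -8, -2 → R's maximin is -2.
Column maxima: 4, -2 → C's minimax is -2.
They coincide at (r3, b), so the value is -2.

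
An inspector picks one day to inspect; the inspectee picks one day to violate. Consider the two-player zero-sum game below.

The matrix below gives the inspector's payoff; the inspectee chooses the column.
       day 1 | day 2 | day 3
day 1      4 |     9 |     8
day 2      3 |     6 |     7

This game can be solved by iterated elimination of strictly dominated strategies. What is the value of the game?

Row day 2 is strictly dominated by row day 1 (4>3, 9>6, 8>7); eliminate day 2.
Column day 2 is strictly dominated by day 1 for the inspectee (4<9); eliminate day 2.
Column day 3 is strictly dominated by day 1 for the inspectee (4<8); eliminate day 3.
Only (day 1, day 1) remains, with payoff 4.

4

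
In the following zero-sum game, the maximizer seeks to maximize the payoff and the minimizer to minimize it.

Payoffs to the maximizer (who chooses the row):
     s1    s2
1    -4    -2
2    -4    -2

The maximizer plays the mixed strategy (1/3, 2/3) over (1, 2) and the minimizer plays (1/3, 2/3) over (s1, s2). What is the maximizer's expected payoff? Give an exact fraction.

Against (1/3, 2/3), each row's expected payoff is 1: -8/3; 2: -8/3.
Taking the (1/3, 2/3)-weighted average: (1/3)·(-8/3) + (2/3)·(-8/3) = -8/3.

-8/3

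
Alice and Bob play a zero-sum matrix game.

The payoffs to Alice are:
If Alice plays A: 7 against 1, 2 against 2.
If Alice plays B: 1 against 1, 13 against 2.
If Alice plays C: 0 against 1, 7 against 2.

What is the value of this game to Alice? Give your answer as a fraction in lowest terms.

89/17

Row C is strictly dominated by row B, so Alice never plays it.
The remaining 2×2 game on (A, B) × (1, 2) has no saddle point. Let Alice play A with probability p; indifference gives 7p + (1−p) = 2p + 13(1−p), so p = 12/17.
Similarly Bob's optimal q on 1 is 11/17, and the value is 7·(11/17) + (2)·(6/17) = 89/17.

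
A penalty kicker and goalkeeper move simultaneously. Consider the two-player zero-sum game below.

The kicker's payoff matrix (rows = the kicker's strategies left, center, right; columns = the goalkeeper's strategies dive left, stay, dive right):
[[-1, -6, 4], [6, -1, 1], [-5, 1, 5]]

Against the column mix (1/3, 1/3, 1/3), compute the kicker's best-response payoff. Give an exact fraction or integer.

2

left: (-1)·(1/3) + (-6)·(1/3) + (4)·(1/3) = -1.
center: (6)·(1/3) + (-1)·(1/3) + (1)·(1/3) = 2.
right: (-5)·(1/3) + (1)·(1/3) + (5)·(1/3) = 1/3.
The best pure response is center with expected payoff 2.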